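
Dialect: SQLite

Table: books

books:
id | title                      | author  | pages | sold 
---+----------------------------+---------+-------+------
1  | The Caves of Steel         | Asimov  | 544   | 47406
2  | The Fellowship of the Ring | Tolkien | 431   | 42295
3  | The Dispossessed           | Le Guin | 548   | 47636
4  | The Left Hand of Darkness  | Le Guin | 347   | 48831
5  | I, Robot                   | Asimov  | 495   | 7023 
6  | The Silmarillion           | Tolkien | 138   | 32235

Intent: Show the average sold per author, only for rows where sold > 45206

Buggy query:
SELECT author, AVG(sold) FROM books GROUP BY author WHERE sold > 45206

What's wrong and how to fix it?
Bug: Row-level WHERE must come before GROUP BY in the clause order

Fix: Move the WHERE clause before GROUP BY

Corrected query:
SELECT author, AVG(sold) FROM books WHERE sold > 45206 GROUP BY author

Result:
author  | AVG(sold)
--------+----------
Asimov  | 47406    
Le Guin | 48233.5  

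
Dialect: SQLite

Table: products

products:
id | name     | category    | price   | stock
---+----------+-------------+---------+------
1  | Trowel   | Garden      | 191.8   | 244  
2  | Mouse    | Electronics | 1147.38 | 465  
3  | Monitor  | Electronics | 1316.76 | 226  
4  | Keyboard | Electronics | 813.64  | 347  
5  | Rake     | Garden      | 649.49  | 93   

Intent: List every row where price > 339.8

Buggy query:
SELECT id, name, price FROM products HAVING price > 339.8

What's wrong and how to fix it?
Bug: This is a non-aggregate query (no GROUP BY, no aggregates), so in SQLite the HAVING clause is invalid here; a row-level condition belongs in WHERE

Fix: Replace HAVING with WHERE since the condition applies to individual rows

Corrected query:
SELECT id, name, price FROM products WHERE price > 339.8

Result:
id | name     | price  
---+----------+--------
2  | Mouse    | 1147.38
3  | Monitor  | 1316.76
4  | Keyboard | 813.64 
5  | Rake     | 649.49 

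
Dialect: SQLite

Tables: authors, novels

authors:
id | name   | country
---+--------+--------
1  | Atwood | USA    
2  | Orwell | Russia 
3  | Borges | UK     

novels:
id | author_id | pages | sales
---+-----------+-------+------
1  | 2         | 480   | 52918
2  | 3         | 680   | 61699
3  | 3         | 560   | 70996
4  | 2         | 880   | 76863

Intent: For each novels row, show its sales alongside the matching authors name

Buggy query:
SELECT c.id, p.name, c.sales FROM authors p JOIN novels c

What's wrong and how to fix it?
Bug: Missing join condition: each novels row is matched to all authors rows instead of just its own

Fix: Specify the join condition linking the foreign key to the parent id

Corrected query:
SELECT c.id, p.name, c.sales FROM authors p JOIN novels c ON c.author_id = p.id

Result:
id | name   | sales
---+--------+------
1  | Orwell | 52918
2  | Borges | 61699
3  | Borges | 70996
4  | Orwell | 76863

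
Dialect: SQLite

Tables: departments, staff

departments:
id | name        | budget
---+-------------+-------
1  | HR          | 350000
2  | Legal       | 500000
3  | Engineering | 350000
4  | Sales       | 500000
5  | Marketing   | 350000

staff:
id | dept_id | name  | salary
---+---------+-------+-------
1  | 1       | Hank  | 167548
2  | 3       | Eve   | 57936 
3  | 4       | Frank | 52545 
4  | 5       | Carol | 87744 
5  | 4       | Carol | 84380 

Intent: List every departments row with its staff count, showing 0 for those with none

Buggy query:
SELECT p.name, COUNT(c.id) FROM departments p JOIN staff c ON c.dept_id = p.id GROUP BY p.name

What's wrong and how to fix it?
Bug: An inner join excludes parents with zero children

Fix: Use LEFT JOIN so parents without children still appear (COUNT(c.id) gives 0)

Corrected query:
SELECT p.name, COUNT(c.id) FROM departments p LEFT JOIN staff c ON c.dept_id = p.id GROUP BY p.name

Result:
name        | COUNT(c.id)
------------+------------
Engineering | 1          
HR          | 1          
Legal       | 0          
Marketing   | 1          
Sales       | 2          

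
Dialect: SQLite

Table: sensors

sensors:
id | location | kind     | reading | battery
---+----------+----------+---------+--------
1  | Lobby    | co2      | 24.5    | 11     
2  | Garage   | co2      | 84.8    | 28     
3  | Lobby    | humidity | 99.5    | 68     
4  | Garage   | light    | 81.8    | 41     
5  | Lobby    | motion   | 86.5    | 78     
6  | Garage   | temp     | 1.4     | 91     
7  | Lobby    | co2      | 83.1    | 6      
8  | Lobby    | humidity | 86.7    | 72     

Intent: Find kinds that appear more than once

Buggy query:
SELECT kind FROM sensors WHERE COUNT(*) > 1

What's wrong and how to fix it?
Bug: COUNT(*) is an aggregate and cannot be used in WHERE

Fix: GROUP BY kind, then filter groups with HAVING COUNT(*) > 1

Corrected query:
SELECT kind FROM sensors GROUP BY kind HAVING COUNT(*) > 1

Result:
kind    
--------
co2     
humidity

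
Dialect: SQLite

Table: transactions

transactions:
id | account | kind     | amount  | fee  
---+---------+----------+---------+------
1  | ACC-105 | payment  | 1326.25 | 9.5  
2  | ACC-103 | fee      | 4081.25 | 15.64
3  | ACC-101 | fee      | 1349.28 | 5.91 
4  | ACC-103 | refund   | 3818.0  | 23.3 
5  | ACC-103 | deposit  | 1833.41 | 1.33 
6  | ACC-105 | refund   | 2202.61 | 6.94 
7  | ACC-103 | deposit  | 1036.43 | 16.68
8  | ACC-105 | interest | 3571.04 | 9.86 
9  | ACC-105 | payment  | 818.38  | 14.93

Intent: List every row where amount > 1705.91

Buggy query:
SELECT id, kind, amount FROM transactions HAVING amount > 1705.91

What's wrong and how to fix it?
Bug: HAVING filters the output of aggregation, but this query has no GROUP BY and no aggregate functions, so SQLite rejects it (HAVING clause on a non-aggregate query); the condition here is per row

Fix: Use WHERE for row-level filtering

Corrected query:
SELECT id, kind, amount FROM transactions WHERE amount > 1705.91

Result:
id | kind     | amount 
---+----------+--------
2  | fee      | 4081.25
4  | refund   | 3818   
5  | deposit  | 1833.41
6  | refund   | 2202.61
8  | interest | 3571.04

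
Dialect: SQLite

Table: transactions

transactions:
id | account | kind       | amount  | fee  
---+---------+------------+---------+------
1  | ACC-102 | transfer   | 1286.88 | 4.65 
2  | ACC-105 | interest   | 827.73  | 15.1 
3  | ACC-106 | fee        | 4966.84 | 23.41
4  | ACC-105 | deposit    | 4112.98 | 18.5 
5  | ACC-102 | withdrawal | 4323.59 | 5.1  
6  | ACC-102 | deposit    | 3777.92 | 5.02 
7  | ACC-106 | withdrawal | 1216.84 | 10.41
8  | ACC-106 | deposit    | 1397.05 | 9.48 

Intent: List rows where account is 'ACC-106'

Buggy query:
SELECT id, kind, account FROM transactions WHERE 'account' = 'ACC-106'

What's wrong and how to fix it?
Bug: 'account' in single quotes is a string literal, not the column; the comparison is literal-vs-literal and never true

Fix: Remove the quotes around the column name (or use double quotes for an identifier)

Corrected query:
SELECT id, kind, account FROM transactions WHERE account = 'ACC-106'

Result:
id | kind       | account
---+------------+--------
3  | fee        | ACC-106
7  | withdrawal | ACC-106
8  | deposit    | ACC-106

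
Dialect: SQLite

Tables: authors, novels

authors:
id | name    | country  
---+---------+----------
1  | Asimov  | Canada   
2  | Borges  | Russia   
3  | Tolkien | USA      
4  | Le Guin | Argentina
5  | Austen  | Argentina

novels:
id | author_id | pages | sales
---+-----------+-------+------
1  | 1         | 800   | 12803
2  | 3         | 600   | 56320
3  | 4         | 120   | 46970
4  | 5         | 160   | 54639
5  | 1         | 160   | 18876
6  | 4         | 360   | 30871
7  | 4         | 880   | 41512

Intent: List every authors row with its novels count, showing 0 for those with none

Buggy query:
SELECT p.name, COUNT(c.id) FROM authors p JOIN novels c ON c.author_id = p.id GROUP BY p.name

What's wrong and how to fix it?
Bug: INNER JOIN drops authors rows that have no matching novels rows

Fix: Use LEFT JOIN so parents without children still appear (COUNT(c.id) gives 0)

Corrected query:
SELECT p.name, COUNT(c.id) FROM authors p LEFT JOIN novels c ON c.author_id = p.id GROUP BY p.name

Result:
name    | COUNT(c.id)
--------+------------
Asimov  | 2          
Austen  | 1          
Borges  | 0          
Le Guin | 3          
Tolkien | 1          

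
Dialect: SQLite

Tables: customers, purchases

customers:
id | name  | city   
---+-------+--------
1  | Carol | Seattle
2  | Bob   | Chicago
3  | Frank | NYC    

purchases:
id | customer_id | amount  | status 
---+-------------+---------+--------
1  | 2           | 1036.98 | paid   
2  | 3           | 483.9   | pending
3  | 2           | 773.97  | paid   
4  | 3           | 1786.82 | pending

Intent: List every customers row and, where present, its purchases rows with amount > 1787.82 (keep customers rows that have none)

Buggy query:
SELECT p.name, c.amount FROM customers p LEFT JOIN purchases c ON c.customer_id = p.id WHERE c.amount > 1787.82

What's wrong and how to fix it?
Bug: Filtering c.amount in WHERE discards the NULL rows produced by LEFT JOIN, turning it into an inner join

Fix: Move the right-table condition into the ON clause so unmatched parents are kept

Corrected query:
SELECT p.name, c.amount FROM customers p LEFT JOIN purchases c ON c.customer_id = p.id AND c.amount > 1787.82

Result:
name  | amount
------+-------
Carol | NULL  
Bob   | NULL  
Frank | NULL  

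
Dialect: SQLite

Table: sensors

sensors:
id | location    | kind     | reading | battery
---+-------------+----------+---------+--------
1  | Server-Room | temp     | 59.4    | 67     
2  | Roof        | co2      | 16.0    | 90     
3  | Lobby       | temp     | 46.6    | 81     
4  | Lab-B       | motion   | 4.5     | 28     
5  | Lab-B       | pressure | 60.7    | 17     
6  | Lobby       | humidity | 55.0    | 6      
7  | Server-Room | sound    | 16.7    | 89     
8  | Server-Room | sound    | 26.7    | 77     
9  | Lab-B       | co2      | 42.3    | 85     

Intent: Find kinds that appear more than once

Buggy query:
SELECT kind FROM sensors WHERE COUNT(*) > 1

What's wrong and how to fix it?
Bug: COUNT(*) is an aggregate and cannot be used in WHERE

Fix: GROUP BY kind, then filter groups with HAVING COUNT(*) > 1

Corrected query:
SELECT kind FROM sensors GROUP BY kind HAVING COUNT(*) > 1

Result:
kind 
-----
co2  
sound
temp 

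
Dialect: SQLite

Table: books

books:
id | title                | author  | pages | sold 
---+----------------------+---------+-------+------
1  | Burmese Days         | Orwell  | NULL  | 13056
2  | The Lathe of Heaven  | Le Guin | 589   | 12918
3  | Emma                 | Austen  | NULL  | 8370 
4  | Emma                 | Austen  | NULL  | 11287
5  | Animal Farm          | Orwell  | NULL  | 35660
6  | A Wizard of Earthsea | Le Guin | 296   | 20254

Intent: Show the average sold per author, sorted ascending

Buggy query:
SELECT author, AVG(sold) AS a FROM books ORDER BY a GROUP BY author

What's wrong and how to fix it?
Bug: GROUP BY must precede ORDER BY

Fix: Move ORDER BY to the end, after GROUP BY

Corrected query:
SELECT author, AVG(sold) AS a FROM books GROUP BY author ORDER BY a

Result:
author  | a     
--------+-------
Austen  | 9828.5
Le Guin | 16586 
Orwell  | 24358 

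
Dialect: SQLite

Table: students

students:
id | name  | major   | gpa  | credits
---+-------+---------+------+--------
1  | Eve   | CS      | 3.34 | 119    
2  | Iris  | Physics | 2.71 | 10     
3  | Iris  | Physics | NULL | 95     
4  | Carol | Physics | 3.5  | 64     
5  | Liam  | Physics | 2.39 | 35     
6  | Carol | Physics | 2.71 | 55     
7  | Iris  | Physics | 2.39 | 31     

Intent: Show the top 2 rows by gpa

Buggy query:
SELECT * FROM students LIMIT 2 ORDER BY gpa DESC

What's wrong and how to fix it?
Bug: ORDER BY cannot follow LIMIT; LIMIT is the final clause

Fix: Swap the clauses: ORDER BY first, then LIMIT

Corrected query:
SELECT * FROM students ORDER BY gpa DESC LIMIT 2

Result:
id | name  | major   | gpa  | credits
---+-------+---------+------+--------
4  | Carol | Physics | 3.5  | 64     
1  | Eve   | CS      | 3.34 | 119    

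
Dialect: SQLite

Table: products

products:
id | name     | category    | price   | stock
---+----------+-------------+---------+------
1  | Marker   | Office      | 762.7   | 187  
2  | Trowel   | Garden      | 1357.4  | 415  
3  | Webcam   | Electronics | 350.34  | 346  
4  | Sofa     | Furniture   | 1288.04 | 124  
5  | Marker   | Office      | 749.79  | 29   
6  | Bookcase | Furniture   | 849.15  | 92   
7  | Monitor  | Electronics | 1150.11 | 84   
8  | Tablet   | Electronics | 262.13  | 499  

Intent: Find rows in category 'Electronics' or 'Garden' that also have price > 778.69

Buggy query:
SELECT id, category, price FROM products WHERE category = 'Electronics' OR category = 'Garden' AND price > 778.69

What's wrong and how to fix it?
Bug: AND binds tighter than OR, so this parses as category = 'Electronics' OR (category = 'Garden' AND price > 778.69)

Fix: Group the OR with parentheses (or use IN), then AND the threshold

Corrected query:
SELECT id, category, price FROM products WHERE (category = 'Electronics' OR category = 'Garden') AND price > 778.69

Result:
id | category    | price  
---+-------------+--------
2  | Garden      | 1357.4 
7  | Electronics | 1150.11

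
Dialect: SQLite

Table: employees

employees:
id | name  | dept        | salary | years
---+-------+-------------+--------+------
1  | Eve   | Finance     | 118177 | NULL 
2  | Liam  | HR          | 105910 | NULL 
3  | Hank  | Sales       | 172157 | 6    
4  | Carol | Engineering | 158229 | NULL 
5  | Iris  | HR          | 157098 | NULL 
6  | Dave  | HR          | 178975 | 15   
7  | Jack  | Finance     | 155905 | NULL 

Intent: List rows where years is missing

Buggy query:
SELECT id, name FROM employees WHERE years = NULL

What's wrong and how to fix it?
Bug: '= NULL' is always unknown in SQL three-valued logic, so no rows match

Fix: Replace '= NULL' with 'IS NULL'

Corrected query:
SELECT id, name FROM employees WHERE years IS NULL

Result:
id | name 
---+------
1  | Eve  
2  | Liam 
4  | Carol
5  | Iris 
7  | Jack 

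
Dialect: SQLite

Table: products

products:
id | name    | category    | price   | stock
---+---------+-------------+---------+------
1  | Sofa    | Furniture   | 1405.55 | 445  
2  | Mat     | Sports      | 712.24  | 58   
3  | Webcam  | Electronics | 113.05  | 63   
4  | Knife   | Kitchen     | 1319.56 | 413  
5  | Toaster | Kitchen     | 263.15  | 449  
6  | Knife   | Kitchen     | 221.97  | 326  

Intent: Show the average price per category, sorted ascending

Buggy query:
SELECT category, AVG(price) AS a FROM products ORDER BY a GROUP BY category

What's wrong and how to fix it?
Bug: GROUP BY must precede ORDER BY

Fix: Reorder: SELECT … FROM … GROUP BY … ORDER BY …

Corrected query:
SELECT category, AVG(price) AS a FROM products GROUP BY category ORDER BY a

Result:
category    | a      
------------+--------
Electronics | 113.05 
Kitchen     | 601.56 
Sports      | 712.24 
Furniture   | 1405.55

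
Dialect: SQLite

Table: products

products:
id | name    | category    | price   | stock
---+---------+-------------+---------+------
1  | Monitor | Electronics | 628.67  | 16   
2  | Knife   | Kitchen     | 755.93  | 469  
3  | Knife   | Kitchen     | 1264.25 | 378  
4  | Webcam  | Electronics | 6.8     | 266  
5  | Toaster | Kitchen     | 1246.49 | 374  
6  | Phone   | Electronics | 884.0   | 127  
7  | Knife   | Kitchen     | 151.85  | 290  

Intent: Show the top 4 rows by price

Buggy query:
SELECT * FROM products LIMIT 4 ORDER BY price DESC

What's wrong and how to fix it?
Bug: LIMIT must come after ORDER BY

Fix: Swap the clauses: ORDER BY first, then LIMIT

Corrected query:
SELECT * FROM products ORDER BY price DESC LIMIT 4

Result:
id | name    | category    | price   | stock
---+---------+-------------+---------+------
3  | Knife   | Kitchen     | 1264.25 | 378  
5  | Toaster | Kitchen     | 1246.49 | 374  
6  | Phone   | Electronics | 884     | 127  
2  | Knife   | Kitchen     | 755.93  | 469  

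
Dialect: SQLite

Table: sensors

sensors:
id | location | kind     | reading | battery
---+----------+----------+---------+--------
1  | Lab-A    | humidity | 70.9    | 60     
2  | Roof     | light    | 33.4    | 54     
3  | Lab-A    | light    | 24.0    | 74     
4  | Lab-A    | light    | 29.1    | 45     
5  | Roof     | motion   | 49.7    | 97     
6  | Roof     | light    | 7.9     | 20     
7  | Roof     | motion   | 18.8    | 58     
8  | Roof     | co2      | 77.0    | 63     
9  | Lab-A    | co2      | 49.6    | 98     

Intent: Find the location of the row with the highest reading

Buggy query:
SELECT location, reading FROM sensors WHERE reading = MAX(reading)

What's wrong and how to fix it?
Bug: MAX(reading) is an aggregate and cannot be used directly in WHERE

Fix: Wrap MAX in a scalar subquery so WHERE compares against a single value

Corrected query:
SELECT location, reading FROM sensors WHERE reading = (SELECT MAX(reading) FROM sensors)

Result:
location | reading
---------+--------
Roof     | 77     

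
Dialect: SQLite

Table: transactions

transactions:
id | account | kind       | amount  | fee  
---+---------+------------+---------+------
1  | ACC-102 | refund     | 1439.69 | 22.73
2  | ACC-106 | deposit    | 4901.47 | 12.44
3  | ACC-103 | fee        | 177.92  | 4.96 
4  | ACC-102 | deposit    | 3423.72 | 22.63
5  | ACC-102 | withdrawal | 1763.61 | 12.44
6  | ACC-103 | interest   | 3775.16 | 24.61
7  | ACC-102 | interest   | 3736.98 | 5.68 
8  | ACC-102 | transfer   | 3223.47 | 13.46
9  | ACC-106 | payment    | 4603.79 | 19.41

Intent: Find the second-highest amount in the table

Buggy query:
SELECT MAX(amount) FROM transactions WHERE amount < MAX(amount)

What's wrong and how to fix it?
Bug: The inner MAX is an aggregate inside WHERE, which is not allowed

Fix: Compute the overall MAX in a subquery, then take MAX of rows below it

Corrected query:
SELECT MAX(amount) FROM transactions WHERE amount < (SELECT MAX(amount) FROM transactions)

Result:
MAX(amount)
-----------
4603.79    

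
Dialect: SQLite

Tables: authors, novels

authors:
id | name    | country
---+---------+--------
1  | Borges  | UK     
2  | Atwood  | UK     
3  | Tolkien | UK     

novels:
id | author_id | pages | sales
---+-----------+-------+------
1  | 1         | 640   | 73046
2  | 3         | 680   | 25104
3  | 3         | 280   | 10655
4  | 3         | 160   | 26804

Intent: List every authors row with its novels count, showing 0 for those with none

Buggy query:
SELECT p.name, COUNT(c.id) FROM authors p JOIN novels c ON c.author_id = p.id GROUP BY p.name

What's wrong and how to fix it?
Bug: An inner join excludes parents with zero children

Fix: Use LEFT JOIN so parents without children still appear (COUNT(c.id) gives 0)

Corrected query:
SELECT p.name, COUNT(c.id) FROM authors p LEFT JOIN novels c ON c.author_id = p.id GROUP BY p.name

Result:
name    | COUNT(c.id)
--------+------------
Atwood  | 0          
Borges  | 1          
Tolkien | 3          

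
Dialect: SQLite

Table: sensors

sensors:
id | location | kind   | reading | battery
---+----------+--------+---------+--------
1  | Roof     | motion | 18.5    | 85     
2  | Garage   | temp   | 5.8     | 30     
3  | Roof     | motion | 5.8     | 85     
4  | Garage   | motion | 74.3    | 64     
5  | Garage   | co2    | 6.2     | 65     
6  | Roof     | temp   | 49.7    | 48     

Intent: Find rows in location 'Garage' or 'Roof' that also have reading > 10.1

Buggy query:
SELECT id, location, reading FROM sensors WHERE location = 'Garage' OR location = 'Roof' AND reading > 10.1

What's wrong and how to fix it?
Bug: AND binds tighter than OR, so this parses as location = 'Garage' OR (location = 'Roof' AND reading > 10.1)

Fix: Group the OR with parentheses (or use IN), then AND the threshold

Corrected query:
SELECT id, location, reading FROM sensors WHERE (location = 'Garage' OR location = 'Roof') AND reading > 10.1

Result:
id | location | reading
---+----------+--------
1  | Roof     | 18.5   
4  | Garage   | 74.3   
6  | Roof     | 49.7   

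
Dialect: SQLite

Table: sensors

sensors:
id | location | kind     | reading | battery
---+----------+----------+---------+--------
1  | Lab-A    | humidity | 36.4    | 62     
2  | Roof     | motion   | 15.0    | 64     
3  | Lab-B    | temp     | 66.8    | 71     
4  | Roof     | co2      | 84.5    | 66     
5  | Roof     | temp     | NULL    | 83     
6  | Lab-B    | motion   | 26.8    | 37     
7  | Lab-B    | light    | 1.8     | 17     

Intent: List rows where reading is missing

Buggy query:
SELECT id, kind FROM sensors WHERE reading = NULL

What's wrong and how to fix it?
Bug: '= NULL' is always unknown in SQL three-valued logic, so no rows match

Fix: Replace '= NULL' with 'IS NULL'

Corrected query:
SELECT id, kind FROM sensors WHERE reading IS NULL

Result:
id | kind
---+-----
5  | temp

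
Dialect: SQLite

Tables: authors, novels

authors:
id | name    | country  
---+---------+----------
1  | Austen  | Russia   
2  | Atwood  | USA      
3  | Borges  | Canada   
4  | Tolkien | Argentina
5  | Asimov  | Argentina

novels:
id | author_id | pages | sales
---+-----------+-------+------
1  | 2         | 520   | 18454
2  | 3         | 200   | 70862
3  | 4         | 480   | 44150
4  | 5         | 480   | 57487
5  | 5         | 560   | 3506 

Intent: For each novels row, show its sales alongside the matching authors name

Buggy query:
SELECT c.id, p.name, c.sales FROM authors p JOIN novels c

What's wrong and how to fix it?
Bug: JOIN with no ON clause produces a cartesian product; every novels row pairs with every authors row

Fix: Specify the join condition linking the foreign key to the parent id

Corrected query:
SELECT c.id, p.name, c.sales FROM authors p JOIN novels c ON c.author_id = p.id

Result:
id | name    | sales
---+---------+------
1  | Atwood  | 18454
2  | Borges  | 70862
3  | Tolkien | 44150
4  | Asimov  | 57487
5  | Asimov  | 3506 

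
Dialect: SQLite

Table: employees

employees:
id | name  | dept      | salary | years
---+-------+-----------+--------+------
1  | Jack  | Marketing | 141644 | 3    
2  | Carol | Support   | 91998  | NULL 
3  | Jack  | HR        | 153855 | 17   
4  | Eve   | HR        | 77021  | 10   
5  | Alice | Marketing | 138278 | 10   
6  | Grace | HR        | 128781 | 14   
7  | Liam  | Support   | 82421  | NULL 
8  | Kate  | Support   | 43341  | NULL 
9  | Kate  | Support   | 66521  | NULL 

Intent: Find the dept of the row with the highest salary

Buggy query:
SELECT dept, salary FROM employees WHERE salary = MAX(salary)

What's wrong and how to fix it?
Bug: WHERE is evaluated per row; an aggregate over the whole table isn't defined there

Fix: Wrap MAX in a scalar subquery so WHERE compares against a single value

Corrected query:
SELECT dept, salary FROM employees WHERE salary = (SELECT MAX(salary) FROM employees)

Result:
dept | salary
-----+-------
HR   | 153855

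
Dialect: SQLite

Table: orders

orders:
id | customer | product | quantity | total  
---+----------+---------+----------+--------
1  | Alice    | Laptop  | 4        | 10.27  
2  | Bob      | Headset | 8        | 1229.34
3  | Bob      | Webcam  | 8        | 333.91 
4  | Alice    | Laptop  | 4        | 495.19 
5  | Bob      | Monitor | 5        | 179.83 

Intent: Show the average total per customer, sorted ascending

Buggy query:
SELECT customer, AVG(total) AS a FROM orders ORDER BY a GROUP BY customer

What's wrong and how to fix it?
Bug: GROUP BY must precede ORDER BY

Fix: Move ORDER BY to the end, after GROUP BY

Corrected query:
SELECT customer, AVG(total) AS a FROM orders GROUP BY customer ORDER BY a

Result:
customer | a         
---------+-----------
Alice    | 252.73    
Bob      | 581.026667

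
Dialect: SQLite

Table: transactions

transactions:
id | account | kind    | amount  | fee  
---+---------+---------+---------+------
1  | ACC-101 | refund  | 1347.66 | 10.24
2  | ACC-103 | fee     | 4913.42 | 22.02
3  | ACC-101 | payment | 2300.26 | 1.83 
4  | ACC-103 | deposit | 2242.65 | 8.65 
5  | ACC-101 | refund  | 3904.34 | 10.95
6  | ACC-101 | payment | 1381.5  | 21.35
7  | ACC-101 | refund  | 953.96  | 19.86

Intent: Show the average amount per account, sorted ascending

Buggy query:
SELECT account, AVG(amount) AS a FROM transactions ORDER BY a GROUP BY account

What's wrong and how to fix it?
Bug: ORDER BY appears before GROUP BY; SQL clause order requires GROUP BY first

Fix: Move ORDER BY to the end, after GROUP BY

Corrected query:
SELECT account, AVG(amount) AS a FROM transactions GROUP BY account ORDER BY a

Result:
account | a       
--------+---------
ACC-101 | 1977.544
ACC-103 | 3578.035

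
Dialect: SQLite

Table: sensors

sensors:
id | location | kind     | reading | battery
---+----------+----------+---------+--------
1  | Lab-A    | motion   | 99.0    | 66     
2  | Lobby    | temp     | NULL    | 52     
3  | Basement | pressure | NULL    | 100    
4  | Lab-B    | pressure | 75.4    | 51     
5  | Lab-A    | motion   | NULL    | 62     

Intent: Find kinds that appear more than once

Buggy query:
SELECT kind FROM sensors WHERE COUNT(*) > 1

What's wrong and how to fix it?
Bug: COUNT(*) is an aggregate and cannot be used in WHERE

Fix: Group first, then use HAVING for the count condition

Corrected query:
SELECT kind FROM sensors GROUP BY kind HAVING COUNT(*) > 1

Result:
kind    
--------
motion  
pressure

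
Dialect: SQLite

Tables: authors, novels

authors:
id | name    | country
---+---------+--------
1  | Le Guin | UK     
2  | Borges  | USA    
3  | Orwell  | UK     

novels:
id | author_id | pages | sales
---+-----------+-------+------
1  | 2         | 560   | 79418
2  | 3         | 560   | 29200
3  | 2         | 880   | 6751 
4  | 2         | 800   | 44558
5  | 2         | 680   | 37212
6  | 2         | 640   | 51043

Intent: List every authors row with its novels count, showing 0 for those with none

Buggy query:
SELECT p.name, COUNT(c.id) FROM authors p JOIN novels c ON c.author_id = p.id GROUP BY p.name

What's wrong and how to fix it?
Bug: An inner join excludes parents with zero children

Fix: Switch to LEFT JOIN to retain unmatched parent rows

Corrected query:
SELECT p.name, COUNT(c.id) FROM authors p LEFT JOIN novels c ON c.author_id = p.id GROUP BY p.name

Result:
name    | COUNT(c.id)
--------+------------
Borges  | 5          
Le Guin | 0          
Orwell  | 1          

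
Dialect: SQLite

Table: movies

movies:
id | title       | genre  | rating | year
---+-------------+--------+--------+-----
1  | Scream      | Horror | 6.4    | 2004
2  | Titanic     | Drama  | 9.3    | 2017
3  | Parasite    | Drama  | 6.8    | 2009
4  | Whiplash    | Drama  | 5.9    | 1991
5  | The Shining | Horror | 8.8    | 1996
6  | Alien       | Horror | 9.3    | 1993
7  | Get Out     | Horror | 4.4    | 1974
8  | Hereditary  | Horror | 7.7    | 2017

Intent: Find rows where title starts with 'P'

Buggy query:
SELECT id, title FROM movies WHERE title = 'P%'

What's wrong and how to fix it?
Bug: Wildcards only work with LIKE; '=' treats '%' as a literal character

Fix: Replace '=' with LIKE so 'P%' is treated as a pattern

Corrected query:
SELECT id, title FROM movies WHERE title LIKE 'P%'

Result:
id | title   
---+---------
3  | Parasite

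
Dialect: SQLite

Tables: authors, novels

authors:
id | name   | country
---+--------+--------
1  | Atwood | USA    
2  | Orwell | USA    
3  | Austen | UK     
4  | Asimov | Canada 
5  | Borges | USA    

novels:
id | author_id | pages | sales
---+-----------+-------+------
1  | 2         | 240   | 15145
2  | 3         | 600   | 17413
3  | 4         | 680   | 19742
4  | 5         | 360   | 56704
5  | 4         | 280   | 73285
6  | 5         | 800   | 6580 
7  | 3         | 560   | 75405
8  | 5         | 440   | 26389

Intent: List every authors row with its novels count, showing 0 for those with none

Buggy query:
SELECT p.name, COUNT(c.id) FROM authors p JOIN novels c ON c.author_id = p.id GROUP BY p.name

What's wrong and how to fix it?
Bug: INNER JOIN drops authors rows that have no matching novels rows

Fix: Switch to LEFT JOIN to retain unmatched parent rows

Corrected query:
SELECT p.name, COUNT(c.id) FROM authors p LEFT JOIN novels c ON c.author_id = p.id GROUP BY p.name

Result:
name   | COUNT(c.id)
-------+------------
Asimov | 2          
Atwood | 0          
Austen | 2          
Borges | 3          
Orwell | 1          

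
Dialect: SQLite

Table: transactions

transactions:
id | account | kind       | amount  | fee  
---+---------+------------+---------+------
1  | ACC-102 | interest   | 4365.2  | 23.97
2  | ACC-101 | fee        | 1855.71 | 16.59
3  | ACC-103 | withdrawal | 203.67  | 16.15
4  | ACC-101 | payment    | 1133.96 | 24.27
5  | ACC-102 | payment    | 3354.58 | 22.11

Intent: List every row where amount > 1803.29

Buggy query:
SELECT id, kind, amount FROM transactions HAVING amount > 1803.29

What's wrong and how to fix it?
Bug: HAVING filters the output of aggregation, but this query has no GROUP BY and no aggregate functions, so SQLite rejects it (HAVING clause on a non-aggregate query); the condition here is per row

Fix: Use WHERE for row-level filtering

Corrected query:
SELECT id, kind, amount FROM transactions WHERE amount > 1803.29

Result:
id | kind     | amount 
---+----------+--------
1  | interest | 4365.2 
2  | fee      | 1855.71
5  | payment  | 3354.58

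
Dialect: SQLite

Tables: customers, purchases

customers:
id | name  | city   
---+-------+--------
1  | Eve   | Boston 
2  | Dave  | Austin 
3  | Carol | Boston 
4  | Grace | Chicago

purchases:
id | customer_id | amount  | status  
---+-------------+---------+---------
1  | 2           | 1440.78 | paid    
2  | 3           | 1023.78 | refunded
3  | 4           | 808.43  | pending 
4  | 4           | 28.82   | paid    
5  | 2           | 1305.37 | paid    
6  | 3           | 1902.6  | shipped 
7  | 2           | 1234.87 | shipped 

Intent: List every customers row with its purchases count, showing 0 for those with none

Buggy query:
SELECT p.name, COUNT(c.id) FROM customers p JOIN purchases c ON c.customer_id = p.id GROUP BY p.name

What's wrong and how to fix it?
Bug: An inner join excludes parents with zero children

Fix: Use LEFT JOIN so parents without children still appear (COUNT(c.id) gives 0)

Corrected query:
SELECT p.name, COUNT(c.id) FROM customers p LEFT JOIN purchases c ON c.customer_id = p.id GROUP BY p.name

Result:
name  | COUNT(c.id)
------+------------
Carol | 2          
Dave  | 3          
Eve   | 0          
Grace | 2          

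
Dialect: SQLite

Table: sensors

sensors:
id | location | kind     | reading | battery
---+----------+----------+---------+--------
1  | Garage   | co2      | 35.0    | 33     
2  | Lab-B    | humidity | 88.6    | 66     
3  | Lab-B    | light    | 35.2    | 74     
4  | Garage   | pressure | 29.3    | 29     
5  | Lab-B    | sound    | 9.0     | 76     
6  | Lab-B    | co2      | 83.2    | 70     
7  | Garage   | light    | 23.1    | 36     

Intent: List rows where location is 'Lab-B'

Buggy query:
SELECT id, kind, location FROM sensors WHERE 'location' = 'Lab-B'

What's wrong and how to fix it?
Bug: Single quotes denote string literals in SQL; the column name is being compared as a constant string

Fix: Reference the column as location without single quotes

Corrected query:
SELECT id, kind, location FROM sensors WHERE location = 'Lab-B'

Result:
id | kind     | location
---+----------+---------
2  | humidity | Lab-B   
3  | light    | Lab-B   
5  | sound    | Lab-B   
6  | co2      | Lab-B   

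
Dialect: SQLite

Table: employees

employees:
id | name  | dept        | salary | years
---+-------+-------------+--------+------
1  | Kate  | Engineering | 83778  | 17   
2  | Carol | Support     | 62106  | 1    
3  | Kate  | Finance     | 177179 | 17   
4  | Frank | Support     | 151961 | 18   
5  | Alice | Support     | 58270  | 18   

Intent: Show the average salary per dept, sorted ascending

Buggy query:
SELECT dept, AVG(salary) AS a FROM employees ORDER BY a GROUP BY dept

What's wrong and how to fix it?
Bug: GROUP BY must precede ORDER BY

Fix: Move ORDER BY to the end, after GROUP BY

Corrected query:
SELECT dept, AVG(salary) AS a FROM employees GROUP BY dept ORDER BY a

Result:
dept        | a     
------------+-------
Engineering | 83778 
Support     | 90779 
Finance     | 177179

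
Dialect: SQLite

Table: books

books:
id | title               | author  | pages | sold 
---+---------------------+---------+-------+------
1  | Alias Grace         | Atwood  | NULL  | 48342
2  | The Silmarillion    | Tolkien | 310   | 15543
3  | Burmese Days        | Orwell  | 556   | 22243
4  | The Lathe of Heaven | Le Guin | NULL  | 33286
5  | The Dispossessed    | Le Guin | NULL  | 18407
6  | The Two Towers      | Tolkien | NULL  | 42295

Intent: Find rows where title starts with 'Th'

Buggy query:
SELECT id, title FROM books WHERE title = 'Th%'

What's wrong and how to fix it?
Bug: '=' compares the literal string including the % character; pattern matching needs LIKE

Fix: Use LIKE for wildcard pattern matching

Corrected query:
SELECT id, title FROM books WHERE title LIKE 'Th%'

Result:
id | title              
---+--------------------
2  | The Silmarillion   
4  | The Lathe of Heaven
5  | The Dispossessed   
6  | The Two Towers     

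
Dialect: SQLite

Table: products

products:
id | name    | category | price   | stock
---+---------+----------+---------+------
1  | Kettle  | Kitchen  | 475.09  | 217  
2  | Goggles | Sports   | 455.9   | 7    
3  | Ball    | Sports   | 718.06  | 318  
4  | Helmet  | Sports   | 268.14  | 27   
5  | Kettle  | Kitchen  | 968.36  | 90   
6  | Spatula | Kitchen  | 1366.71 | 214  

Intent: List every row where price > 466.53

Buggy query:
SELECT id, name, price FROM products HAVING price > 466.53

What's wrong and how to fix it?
Bug: HAVING filters the output of aggregation, but this query has no GROUP BY and no aggregate functions, so SQLite rejects it (HAVING clause on a non-aggregate query); the condition here is per row

Fix: Use WHERE for row-level filtering

Corrected query:
SELECT id, name, price FROM products WHERE price > 466.53

Result:
id | name    | price  
---+---------+--------
1  | Kettle  | 475.09 
3  | Ball    | 718.06 
5  | Kettle  | 968.36 
6  | Spatula | 1366.71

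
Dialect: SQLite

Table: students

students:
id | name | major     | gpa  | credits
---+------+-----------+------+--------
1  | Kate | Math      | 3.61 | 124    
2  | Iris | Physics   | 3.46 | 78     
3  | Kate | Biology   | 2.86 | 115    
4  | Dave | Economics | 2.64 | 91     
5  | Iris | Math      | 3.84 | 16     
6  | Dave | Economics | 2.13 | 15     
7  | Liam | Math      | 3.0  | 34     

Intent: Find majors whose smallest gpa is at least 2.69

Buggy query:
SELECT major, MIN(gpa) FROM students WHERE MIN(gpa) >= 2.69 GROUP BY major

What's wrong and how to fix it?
Bug: MIN() in WHERE is a misuse of aggregate

Fix: Use HAVING for the per-group MIN condition

Corrected query:
SELECT major, MIN(gpa) FROM students GROUP BY major HAVING MIN(gpa) >= 2.69

Result:
major   | MIN(gpa)
--------+---------
Biology | 2.86    
Math    | 3       
Physics | 3.46    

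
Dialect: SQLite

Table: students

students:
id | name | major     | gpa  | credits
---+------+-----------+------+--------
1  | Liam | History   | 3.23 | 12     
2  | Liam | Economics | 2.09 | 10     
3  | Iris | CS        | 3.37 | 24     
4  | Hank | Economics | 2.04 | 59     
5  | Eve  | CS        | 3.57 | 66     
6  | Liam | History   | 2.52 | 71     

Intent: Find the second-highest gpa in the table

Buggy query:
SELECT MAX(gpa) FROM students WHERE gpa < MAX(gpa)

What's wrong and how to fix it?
Bug: The inner MAX is an aggregate inside WHERE, which is not allowed

Fix: Compute the overall MAX in a subquery, then take MAX of rows below it

Corrected query:
SELECT MAX(gpa) FROM students WHERE gpa < (SELECT MAX(gpa) FROM students)

Result:
MAX(gpa)
--------
3.37    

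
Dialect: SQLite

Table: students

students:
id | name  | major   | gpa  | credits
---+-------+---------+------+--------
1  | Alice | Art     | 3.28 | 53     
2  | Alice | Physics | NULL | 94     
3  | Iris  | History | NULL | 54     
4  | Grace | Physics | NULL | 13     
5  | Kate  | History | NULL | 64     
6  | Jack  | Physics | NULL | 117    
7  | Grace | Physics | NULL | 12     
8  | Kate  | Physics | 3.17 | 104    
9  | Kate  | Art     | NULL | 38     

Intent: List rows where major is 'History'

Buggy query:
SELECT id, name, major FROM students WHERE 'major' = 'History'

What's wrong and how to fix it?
Bug: Single quotes denote string literals in SQL; the column name is being compared as a constant string

Fix: Reference the column as major without single quotes

Corrected query:
SELECT id, name, major FROM students WHERE major = 'History'

Result:
id | name | major  
---+------+--------
3  | Iris | History
5  | Kate | History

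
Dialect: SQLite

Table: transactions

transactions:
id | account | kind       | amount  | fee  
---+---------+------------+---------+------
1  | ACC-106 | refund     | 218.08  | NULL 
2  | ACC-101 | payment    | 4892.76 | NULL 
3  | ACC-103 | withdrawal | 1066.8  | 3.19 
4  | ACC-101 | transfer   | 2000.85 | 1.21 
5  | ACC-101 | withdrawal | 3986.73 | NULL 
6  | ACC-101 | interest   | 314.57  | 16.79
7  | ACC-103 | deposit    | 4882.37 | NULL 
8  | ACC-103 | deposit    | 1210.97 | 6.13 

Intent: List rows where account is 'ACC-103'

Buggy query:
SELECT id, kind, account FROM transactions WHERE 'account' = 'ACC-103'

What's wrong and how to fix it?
Bug: Single quotes denote string literals in SQL; the column name is being compared as a constant string

Fix: Reference the column as account without single quotes

Corrected query:
SELECT id, kind, account FROM transactions WHERE account = 'ACC-103'

Result:
id | kind       | account
---+------------+--------
3  | withdrawal | ACC-103
7  | deposit    | ACC-103
8  | deposit    | ACC-103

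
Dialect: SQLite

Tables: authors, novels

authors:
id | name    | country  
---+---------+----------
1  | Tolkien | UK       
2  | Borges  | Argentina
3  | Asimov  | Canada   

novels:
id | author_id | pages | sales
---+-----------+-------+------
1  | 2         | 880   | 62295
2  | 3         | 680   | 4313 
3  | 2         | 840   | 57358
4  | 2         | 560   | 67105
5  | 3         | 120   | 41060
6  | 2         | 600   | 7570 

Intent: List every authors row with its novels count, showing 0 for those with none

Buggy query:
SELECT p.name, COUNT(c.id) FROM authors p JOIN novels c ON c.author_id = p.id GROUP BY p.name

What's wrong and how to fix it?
Bug: An inner join excludes parents with zero children

Fix: Switch to LEFT JOIN to retain unmatched parent rows

Corrected query:
SELECT p.name, COUNT(c.id) FROM authors p LEFT JOIN novels c ON c.author_id = p.id GROUP BY p.name

Result:
name    | COUNT(c.id)
--------+------------
Asimov  | 2          
Borges  | 4          
Tolkien | 0          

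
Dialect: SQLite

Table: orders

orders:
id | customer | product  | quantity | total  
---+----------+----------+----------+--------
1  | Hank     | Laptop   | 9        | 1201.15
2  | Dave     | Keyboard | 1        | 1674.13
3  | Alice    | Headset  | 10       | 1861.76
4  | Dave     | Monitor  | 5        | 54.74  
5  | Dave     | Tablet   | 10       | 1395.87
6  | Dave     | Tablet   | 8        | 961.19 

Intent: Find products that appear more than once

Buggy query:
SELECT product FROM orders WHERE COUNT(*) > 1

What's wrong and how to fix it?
Bug: COUNT(*) is an aggregate and cannot be used in WHERE

Fix: GROUP BY product, then filter groups with HAVING COUNT(*) > 1

Corrected query:
SELECT product FROM orders GROUP BY product HAVING COUNT(*) > 1

Result:
product
-------
Tablet 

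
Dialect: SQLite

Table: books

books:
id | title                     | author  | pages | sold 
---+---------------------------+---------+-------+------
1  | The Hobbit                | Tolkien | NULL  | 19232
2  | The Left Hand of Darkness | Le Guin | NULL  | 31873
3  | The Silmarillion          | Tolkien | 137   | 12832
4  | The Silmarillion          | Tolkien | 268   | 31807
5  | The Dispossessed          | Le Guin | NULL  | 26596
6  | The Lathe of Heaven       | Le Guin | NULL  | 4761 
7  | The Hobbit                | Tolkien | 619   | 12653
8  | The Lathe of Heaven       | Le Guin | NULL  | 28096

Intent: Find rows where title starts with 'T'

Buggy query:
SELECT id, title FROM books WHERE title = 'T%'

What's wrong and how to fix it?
Bug: '=' compares the literal string including the % character; pattern matching needs LIKE

Fix: Use LIKE for wildcard pattern matching

Corrected query:
SELECT id, title FROM books WHERE title LIKE 'T%'

Result:
id | title                    
---+--------------------------
1  | The Hobbit               
2  | The Left Hand of Darkness
3  | The Silmarillion         
4  | The Silmarillion         
5  | The Dispossessed         
6  | The Lathe of Heaven      
7  | The Hobbit               
8  | The Lathe of Heaven      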